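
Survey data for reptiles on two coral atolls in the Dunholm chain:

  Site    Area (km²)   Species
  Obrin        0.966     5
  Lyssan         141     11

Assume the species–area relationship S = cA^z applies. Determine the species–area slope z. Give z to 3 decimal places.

Taking logs: ln S = ln c + z ln A, so z = (ln S₂ − ln S₁)/(ln A₂ − ln A₁).
z = ln(11/5) / ln(141/0.966) = ln(2.2) / ln(146) = 0.7885 / 4.9834 = 0.1582

0.158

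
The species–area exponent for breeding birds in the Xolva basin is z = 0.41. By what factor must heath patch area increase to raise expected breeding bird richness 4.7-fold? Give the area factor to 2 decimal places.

(A₂/A₁)^0.41 = 4.7, so A₂/A₁ = 4.7^(1/0.41) = 4.7^2.439
ln(A₂/A₁) = ln 4.7 / 0.41 = 1.5476 / 0.41 = 3.7745
A₂/A₁ = e^3.7745 ≈ 43.58

43.58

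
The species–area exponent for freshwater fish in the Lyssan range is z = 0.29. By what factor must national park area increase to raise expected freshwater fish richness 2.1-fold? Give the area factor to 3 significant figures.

12.9

(A₂/A₁)^0.29 = 2.1, so A₂/A₁ = 2.1^(1/0.29) = 2.1^3.448
ln(A₂/A₁) = ln 2.1 / 0.29 = 0.7419 / 0.29 = 2.5584
A₂/A₁ = e^2.5584 ≈ 12.92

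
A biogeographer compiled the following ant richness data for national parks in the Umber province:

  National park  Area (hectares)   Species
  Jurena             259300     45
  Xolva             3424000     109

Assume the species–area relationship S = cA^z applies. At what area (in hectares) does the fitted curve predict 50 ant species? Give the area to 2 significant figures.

z = ln(109/45) / ln(3424000/259300) = 0.8847 / 2.5806 = 0.3428
c = 45 / 259300^0.3428 = 45 / 71.78 = 0.6269
A = (50/0.6269)^(1/0.3428) ⇒ ln A = ln(79.75)/0.3428 = 12.7731
A = e^12.7731 ≈ 352594 hectares

350000 hectares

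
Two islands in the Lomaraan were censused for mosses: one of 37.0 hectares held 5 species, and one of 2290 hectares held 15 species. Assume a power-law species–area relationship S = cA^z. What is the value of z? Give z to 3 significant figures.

Taking logs: ln S = ln c + z ln A, so z = (ln S₂ − ln S₁)/(ln A₂ − ln A₁).
z = ln(15/5) / ln(2290/37) = ln(3) / ln(61.89) = 1.0986 / 4.1254 = 0.2663

0.266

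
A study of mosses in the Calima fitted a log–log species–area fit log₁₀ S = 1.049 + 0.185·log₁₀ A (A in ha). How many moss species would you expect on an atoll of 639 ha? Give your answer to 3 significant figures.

37.0

S = 11.19 × 639^0.185 = 11.19 × 3.304 ≈ 36.98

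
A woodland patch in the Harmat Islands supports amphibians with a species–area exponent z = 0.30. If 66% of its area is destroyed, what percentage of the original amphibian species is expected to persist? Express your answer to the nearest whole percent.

S_new/S_old = (A_new/A_old)^z = 0.34^0.3
= exp(0.3 × ln 0.34) = exp(0.3 × -1.0788) = exp(-0.3236) ≈ 0.7235

72%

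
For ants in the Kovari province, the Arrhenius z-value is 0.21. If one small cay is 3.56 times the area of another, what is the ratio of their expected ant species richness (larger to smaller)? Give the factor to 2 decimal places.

1.31

S₂/S₁ = (A₂/A₁)^z = 3.56^0.21
ln(S₂/S₁) = 0.21 × ln 3.56 = 0.21 × 1.2698 = 0.2666
S₂/S₁ = e^0.2666 ≈ 1.306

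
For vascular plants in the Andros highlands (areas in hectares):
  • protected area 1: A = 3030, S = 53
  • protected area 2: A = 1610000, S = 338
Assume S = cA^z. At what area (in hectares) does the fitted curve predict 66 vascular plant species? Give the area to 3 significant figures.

6370 hectares

z = ln(338/53) / ln(1610000/3030) = 1.8528 / 6.2754 = 0.2952
c = 53 / 3030^0.2952 = 53 / 10.66 = 4.971
A = (66/4.971)^(1/0.2952) ⇒ ln A = ln(13.28)/0.2952 = 8.7593
A = e^8.7593 ≈ 6370 hectares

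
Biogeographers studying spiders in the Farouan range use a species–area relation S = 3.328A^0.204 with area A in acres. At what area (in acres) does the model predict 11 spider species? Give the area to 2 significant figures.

350 acres

11 = 3.328 × A^0.204  ⇒  A^0.204 = 11/3.328 = 3.305
ln A = ln(3.305) / 0.204 = 1.1955 / 0.204 = 5.8604
A = e^5.8604 ≈ 350.9 acres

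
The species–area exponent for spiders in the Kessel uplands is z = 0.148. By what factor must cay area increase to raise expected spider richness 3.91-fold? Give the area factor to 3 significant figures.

(A₂/A₁)^0.148 = 3.91, so A₂/A₁ = 3.91^(1/0.148) = 3.91^6.757
ln(A₂/A₁) = ln 3.91 / 0.148 = 1.3635 / 0.148 = 9.2131
A₂/A₁ = e^9.2131 ≈ 10028

10000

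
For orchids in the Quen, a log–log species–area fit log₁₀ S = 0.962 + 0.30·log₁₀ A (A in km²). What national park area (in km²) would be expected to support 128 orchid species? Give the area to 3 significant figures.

6570 km²

128 = 9.162 × A^0.3  ⇒  A^0.3 = 128/9.162 = 13.97
ln A = ln(13.97) / 0.3 = 2.6369 / 0.3 = 8.7898
A = e^8.7898 ≈ 6567 km²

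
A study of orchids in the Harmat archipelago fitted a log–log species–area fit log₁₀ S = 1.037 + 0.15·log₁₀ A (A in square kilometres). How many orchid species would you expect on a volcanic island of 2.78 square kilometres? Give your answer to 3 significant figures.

S = 10.89 × 2.78^0.15
ln S = ln 10.89 + 0.15 × ln 2.78 = 2.3878 + 0.15 × 1.0225 = 2.5411
S = e^2.5411 ≈ 12.69

12.7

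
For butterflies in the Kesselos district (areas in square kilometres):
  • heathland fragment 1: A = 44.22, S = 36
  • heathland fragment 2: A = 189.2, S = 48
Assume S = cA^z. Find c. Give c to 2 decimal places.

17.01

z = ln(S₂/S₁) / ln(A₂/A₁) = ln(48/36) / ln(189.2/44.22) = 0.2877 / 1.4536 = 0.1979
c = S₁ / A₁^z = 36 / 44.22^0.1979 = 36 / 2.117 = 17.01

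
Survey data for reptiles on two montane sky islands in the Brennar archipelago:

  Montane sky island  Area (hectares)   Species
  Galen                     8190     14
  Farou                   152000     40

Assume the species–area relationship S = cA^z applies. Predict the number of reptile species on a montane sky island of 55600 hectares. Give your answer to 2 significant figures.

28

z = ln(40/14) / ln(152000/8190) = 1.0498 / 2.9210 = 0.3594
c = 14 / 8190^0.3594 = 14 / 25.5 = 0.5491
S₃ = 0.5491 × 55600^0.3594 = 0.5491 × 50.75 ≈ 27.87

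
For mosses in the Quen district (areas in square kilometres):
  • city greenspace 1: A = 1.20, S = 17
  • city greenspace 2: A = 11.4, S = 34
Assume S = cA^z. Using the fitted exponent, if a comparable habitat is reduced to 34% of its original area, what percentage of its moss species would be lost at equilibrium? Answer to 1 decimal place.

28.3%

z = ln(34/17) / ln(11.4/1.2) = 0.6931 / 2.2513 = 0.3079
S_new/S_old = (A_new/A_old)^z = 0.34^0.3079 = exp(0.3079 × -1.0788) = 0.7174
Fraction lost = 1 − 0.7174 = 0.2826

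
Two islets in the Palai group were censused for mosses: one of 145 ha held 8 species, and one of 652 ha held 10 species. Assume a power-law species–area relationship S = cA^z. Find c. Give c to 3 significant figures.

z = ln(S₂/S₁) / ln(A₂/A₁) = ln(10/8) / ln(652/145) = 0.2231 / 1.5033 = 0.1484
c = S₁ / A₁^z = 8 / 145^0.1484 = 8 / 2.093 = 3.822

3.82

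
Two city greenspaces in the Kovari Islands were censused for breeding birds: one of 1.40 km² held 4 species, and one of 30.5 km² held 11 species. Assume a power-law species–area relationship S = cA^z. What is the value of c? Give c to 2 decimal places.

3.58

z = ln(S₂/S₁) / ln(A₂/A₁) = ln(11/4) / ln(30.5/1.4) = 1.0116 / 3.0813 = 0.3283
c = S₁ / A₁^z = 4 / 1.4^0.3283 = 4 / 1.117 = 3.582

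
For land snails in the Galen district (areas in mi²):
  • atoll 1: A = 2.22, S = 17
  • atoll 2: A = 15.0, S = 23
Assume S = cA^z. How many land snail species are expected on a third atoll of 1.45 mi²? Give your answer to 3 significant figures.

z = ln(23/17) / ln(15/2.22) = 0.3023 / 1.9105 = 0.1582
c = 17 / 2.22^0.1582 = 17 / 1.134 = 14.98
S₃ = 14.98 × 1.45^0.1582 = 14.98 × 1.061 ≈ 15.89

15.9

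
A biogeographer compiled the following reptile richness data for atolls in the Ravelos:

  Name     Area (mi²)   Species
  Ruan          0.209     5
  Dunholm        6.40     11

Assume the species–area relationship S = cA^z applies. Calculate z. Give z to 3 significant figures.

Taking logs: ln S = ln c + z ln A, so z = (ln S₂ − ln S₁)/(ln A₂ − ln A₁).
z = ln(11/5) / ln(6.4/0.209) = ln(2.2) / ln(30.62) = 0.7885 / 3.4217 = 0.2304

0.230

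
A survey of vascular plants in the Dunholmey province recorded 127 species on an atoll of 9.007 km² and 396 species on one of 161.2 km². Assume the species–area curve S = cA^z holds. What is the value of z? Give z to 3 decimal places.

0.394

Taking logs: ln S = ln c + z ln A, so z = (ln S₂ − ln S₁)/(ln A₂ − ln A₁).
z = ln(396/127) / ln(161.2/9.007) = ln(3.118) / ln(17.9) = 1.1372 / 2.8846 = 0.3942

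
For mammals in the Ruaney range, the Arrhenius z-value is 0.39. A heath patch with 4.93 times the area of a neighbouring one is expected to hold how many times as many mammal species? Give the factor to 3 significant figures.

S₂/S₁ = (A₂/A₁)^z = 4.93^0.39
ln(S₂/S₁) = 0.39 × ln 4.93 = 0.39 × 1.5953 = 0.6222
S₂/S₁ = e^0.6222 ≈ 1.863

1.86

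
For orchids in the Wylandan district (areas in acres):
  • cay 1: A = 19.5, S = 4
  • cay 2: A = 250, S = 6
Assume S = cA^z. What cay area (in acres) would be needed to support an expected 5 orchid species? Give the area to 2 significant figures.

79 acres

z = ln(6/4) / ln(250/19.5) = 0.4055 / 2.5510 = 0.1589
c = 4 / 19.5^0.1589 = 4 / 1.603 = 2.495
A = (5/2.495)^(1/0.1589) ⇒ ln A = ln(2.004)/0.1589 = 4.3744
A = e^4.3744 ≈ 79.39 acres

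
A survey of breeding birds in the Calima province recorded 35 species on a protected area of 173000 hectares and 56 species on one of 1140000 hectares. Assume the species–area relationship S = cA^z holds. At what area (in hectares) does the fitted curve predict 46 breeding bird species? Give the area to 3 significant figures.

z = ln(56/35) / ln(1140000/173000) = 0.4700 / 1.8855 = 0.2493
c = 35 / 173000^0.2493 = 35 / 20.22 = 1.731
A = (46/1.731)^(1/0.2493) ⇒ ln A = ln(26.57)/0.2493 = 13.1574
A = e^13.1574 ≈ 517831 hectares

518000 hectares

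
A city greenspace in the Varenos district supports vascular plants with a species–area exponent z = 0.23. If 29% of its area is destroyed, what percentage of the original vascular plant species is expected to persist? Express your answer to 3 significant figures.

S_new/S_old = (A_new/A_old)^z = 0.71^0.23
= exp(0.23 × ln 0.71) = exp(0.23 × -0.3425) = exp(-0.0788) ≈ 0.9242

92.4%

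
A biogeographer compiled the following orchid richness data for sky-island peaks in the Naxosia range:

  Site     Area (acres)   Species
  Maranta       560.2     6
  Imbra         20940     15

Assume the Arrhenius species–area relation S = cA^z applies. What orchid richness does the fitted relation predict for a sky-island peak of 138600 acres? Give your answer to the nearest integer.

24

z = ln(15/6) / ln(20940/560.2) = 0.9163 / 3.6211 = 0.2530
c = 6 / 560.2^0.2530 = 6 / 4.96 = 1.21
S₃ = 1.21 × 138600^0.2530 = 1.21 × 20 ≈ 24.2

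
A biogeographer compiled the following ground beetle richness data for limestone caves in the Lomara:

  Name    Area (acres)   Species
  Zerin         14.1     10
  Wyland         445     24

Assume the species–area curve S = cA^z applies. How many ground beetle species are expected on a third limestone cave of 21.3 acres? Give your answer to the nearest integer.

11

z = ln(24/10) / ln(445/14.1) = 0.8755 / 3.4519 = 0.2536
c = 10 / 14.1^0.2536 = 10 / 1.956 = 5.111
S₃ = 5.111 × 21.3^0.2536 = 5.111 × 2.172 ≈ 11.1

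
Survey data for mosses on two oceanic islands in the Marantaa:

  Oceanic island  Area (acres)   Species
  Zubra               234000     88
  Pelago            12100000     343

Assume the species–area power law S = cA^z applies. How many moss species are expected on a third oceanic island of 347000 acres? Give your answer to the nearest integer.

z = ln(343/88) / ln(12100000/234000) = 1.3604 / 3.9456 = 0.3448
c = 88 / 234000^0.3448 = 88 / 70.99 = 1.24
S₃ = 1.24 × 347000^0.3448 = 1.24 × 81.32 ≈ 100.8

101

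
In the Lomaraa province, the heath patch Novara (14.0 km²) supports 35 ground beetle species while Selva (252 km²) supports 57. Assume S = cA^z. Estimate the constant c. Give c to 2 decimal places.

z = ln(S₂/S₁) / ln(A₂/A₁) = ln(57/35) / ln(252/14) = 0.4877 / 2.8904 = 0.1687
c = S₁ / A₁^z = 35 / 14^0.1687 = 35 / 1.561 = 22.42

22.42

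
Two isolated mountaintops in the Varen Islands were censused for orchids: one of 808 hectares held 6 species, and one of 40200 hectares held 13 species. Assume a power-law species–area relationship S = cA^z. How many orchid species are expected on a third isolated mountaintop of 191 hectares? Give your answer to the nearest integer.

5

z = ln(13/6) / ln(40200/808) = 0.7732 / 3.9071 = 0.1979
c = 6 / 808^0.1979 = 6 / 3.762 = 1.595
S₃ = 1.595 × 191^0.1979 = 1.595 × 2.828 ≈ 4.51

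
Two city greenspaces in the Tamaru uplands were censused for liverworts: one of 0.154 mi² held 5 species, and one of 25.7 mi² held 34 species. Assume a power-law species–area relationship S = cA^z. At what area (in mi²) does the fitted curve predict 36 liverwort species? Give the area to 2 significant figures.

z = ln(34/5) / ln(25.7/0.154) = 1.9169 / 5.1173 = 0.3746
c = 5 / 0.154^0.3746 = 5 / 0.4962 = 10.08
A = (36/10.08)^(1/0.3746) ⇒ ln A = ln(3.573)/0.3746 = 3.3991
A = e^3.3991 ≈ 29.94 mi²

30 mi²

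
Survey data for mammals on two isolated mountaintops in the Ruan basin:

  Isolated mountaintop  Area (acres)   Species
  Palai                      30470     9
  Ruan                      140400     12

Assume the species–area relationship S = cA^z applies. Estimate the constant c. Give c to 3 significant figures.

z = ln(S₂/S₁) / ln(A₂/A₁) = ln(12/9) / ln(140400/30470) = 0.2877 / 1.5278 = 0.1883
c = S₁ / A₁^z = 9 / 30470^0.1883 = 9 / 6.988 = 1.288

1.29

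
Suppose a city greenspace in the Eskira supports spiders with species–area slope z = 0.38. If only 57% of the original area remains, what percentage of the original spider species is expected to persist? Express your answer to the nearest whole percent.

81%

S_new/S_old = (A_new/A_old)^z = 0.57^0.38
= exp(0.38 × ln 0.57) = exp(0.38 × -0.5621) = exp(-0.2136) ≈ 0.8077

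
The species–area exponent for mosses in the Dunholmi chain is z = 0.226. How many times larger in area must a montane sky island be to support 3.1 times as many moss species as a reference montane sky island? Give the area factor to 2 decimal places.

149.34

(A₂/A₁)^0.226 = 3.1, so A₂/A₁ = 3.1^(1/0.226) = 3.1^4.425
ln(A₂/A₁) = ln 3.1 / 0.226 = 1.1314 / 0.226 = 5.0062
A₂/A₁ = e^5.0062 ≈ 149.3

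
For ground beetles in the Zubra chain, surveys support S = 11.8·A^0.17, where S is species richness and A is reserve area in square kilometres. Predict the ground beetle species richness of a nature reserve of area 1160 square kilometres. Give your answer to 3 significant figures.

S = 11.8 × 1160^0.17 = 11.8 × 3.319 ≈ 39.16

39.2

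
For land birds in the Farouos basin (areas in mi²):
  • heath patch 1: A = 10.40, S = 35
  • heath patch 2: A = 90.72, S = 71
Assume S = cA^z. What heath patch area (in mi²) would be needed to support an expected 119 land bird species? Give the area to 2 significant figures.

z = ln(71/35) / ln(90.72/10.4) = 0.7073 / 2.1660 = 0.3266
c = 35 / 10.4^0.3266 = 35 / 2.148 = 16.29
A = (119/16.29)^(1/0.3266) ⇒ ln A = ln(7.305)/0.3266 = 6.0892
A = e^6.0892 ≈ 441.1 mi²

440 mi²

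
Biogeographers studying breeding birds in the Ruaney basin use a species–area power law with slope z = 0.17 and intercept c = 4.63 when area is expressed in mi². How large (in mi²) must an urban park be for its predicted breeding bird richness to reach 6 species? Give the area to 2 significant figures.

4.6 mi²

6 = 4.63 × A^0.17  ⇒  A^0.17 = 6/4.63 = 1.296
ln A = ln(1.296) / 0.17 = 0.2592 / 0.17 = 1.5247
A = e^1.5247 ≈ 4.594 mi²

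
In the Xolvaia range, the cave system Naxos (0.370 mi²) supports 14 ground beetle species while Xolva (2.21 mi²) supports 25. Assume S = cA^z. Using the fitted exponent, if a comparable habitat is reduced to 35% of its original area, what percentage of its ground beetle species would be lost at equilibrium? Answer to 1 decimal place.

28.9%

z = ln(25/14) / ln(2.21/0.37) = 0.5798 / 1.7872 = 0.3244
S_new/S_old = (A_new/A_old)^z = 0.35^0.3244 = exp(0.3244 × -1.0498) = 0.7114
Fraction lost = 1 − 0.7114 = 0.2886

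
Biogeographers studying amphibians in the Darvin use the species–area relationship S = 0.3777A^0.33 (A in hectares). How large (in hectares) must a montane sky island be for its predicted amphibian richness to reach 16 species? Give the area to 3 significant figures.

85200 hectares

16 = 0.3777 × A^0.33  ⇒  A^0.33 = 16/0.3777 = 42.36
ln A = ln(42.36) / 0.33 = 3.7462 / 0.33 = 11.3523
A = e^11.3523 ≈ 85157 hectares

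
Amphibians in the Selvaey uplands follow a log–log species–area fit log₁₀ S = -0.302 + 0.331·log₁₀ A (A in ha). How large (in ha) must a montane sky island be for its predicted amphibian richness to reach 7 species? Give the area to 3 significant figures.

7 = 0.4989 × A^0.331  ⇒  A^0.331 = 7/0.4989 = 14.03
ln A = ln(14.03) / 0.331 = 2.6413 / 0.331 = 7.9797
A = e^7.9797 ≈ 2921 ha

2920 ha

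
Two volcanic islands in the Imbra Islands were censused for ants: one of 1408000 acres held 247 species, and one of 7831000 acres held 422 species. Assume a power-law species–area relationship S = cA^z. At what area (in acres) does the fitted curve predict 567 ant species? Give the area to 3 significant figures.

20200000 acres

z = ln(422/247) / ln(7831000/1408000) = 0.5356 / 1.7159 = 0.3121
c = 247 / 1408000^0.3121 = 247 / 83.03 = 2.975
A = (567/2.975)^(1/0.3121) ⇒ ln A = ln(190.6)/0.3121 = 16.8198
A = e^16.8198 ≈ 20172007 acres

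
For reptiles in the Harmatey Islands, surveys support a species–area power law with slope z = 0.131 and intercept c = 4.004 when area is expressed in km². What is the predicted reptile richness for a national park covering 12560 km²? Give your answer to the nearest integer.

14 species

S = 4.004 × 12560^0.131
ln S = ln 4.004 + 0.131 × ln 12560 = 1.3873 + 0.131 × 9.4383 = 2.6237
S = e^2.6237 ≈ 13.79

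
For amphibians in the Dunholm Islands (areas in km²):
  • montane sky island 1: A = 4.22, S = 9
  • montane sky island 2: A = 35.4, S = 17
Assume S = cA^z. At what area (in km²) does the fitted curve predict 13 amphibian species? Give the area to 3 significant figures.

z = ln(17/9) / ln(35.4/4.22) = 0.6360 / 2.1269 = 0.2990
c = 9 / 4.22^0.2990 = 9 / 1.538 = 5.851
A = (13/5.851)^(1/0.2990) ⇒ ln A = ln(2.222)/0.2990 = 2.6696
A = e^2.6696 ≈ 14.43 km²

14.4 km²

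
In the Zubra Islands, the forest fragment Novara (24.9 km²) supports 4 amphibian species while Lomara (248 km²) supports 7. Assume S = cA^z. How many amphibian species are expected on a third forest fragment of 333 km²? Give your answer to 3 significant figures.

7.52

z = ln(7/4) / ln(248/24.9) = 0.5596 / 2.2986 = 0.2435
c = 4 / 24.9^0.2435 = 4 / 2.187 = 1.829
S₃ = 1.829 × 333^0.2435 = 1.829 × 4.113 ≈ 7.521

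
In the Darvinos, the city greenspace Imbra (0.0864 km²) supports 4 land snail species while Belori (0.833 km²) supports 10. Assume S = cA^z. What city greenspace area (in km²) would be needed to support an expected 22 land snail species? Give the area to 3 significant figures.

5.85 km²

z = ln(10/4) / ln(0.833/0.0864) = 0.9163 / 2.2660 = 0.4044
c = 4 / 0.0864^0.4044 = 4 / 0.3715 = 10.77
A = (22/10.77)^(1/0.4044) ⇒ ln A = ln(2.043)/0.4044 = 1.7672
A = e^1.7672 ≈ 5.854 km²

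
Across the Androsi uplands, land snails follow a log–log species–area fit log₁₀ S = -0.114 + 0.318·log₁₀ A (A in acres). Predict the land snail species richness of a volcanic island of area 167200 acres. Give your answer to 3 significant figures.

S = 0.7691 × 167200^0.318 = 0.7691 × 45.81 ≈ 35.24

35.2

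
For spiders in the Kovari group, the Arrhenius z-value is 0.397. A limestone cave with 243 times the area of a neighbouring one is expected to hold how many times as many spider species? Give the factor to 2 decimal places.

8.85

S₂/S₁ = (A₂/A₁)^z = 243^0.397
ln(S₂/S₁) = 0.397 × ln 243 = 0.397 × 5.4931 = 2.1807
S₂/S₁ = e^2.1807 ≈ 8.853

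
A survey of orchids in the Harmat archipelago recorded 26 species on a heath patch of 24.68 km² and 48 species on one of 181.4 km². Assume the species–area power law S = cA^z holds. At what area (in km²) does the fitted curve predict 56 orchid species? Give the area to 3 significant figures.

300 km²

z = ln(48/26) / ln(181.4/24.68) = 0.6131 / 1.9947 = 0.3074
c = 26 / 24.68^0.3074 = 26 / 2.679 = 9.705
A = (56/9.705)^(1/0.3074) ⇒ ln A = ln(5.77)/0.3074 = 5.7022
A = e^5.7022 ≈ 299.5 km²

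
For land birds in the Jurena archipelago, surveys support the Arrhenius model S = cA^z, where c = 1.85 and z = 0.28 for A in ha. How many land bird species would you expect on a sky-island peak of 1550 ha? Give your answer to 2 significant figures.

14

S = 1.85 × 1550^0.28
ln S = ln 1.85 + 0.28 × ln 1550 = 0.6152 + 0.28 × 7.3460 = 2.6721
S = e^2.6721 ≈ 14.47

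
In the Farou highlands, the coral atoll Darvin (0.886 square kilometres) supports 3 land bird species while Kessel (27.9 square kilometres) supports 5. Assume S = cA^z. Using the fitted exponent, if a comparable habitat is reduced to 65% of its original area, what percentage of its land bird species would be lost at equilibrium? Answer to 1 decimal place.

6.2%

z = ln(5/3) / ln(27.9/0.886) = 0.5108 / 3.4497 = 0.1481
S_new/S_old = (A_new/A_old)^z = 0.65^0.1481 = exp(0.1481 × -0.4308) = 0.9382
Fraction lost = 1 − 0.9382 = 0.0618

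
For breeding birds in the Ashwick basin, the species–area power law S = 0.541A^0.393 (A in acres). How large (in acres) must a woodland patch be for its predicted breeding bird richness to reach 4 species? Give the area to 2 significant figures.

160 acres

4 = 0.541 × A^0.393  ⇒  A^0.393 = 4/0.541 = 7.394
ln A = ln(7.394) / 0.393 = 2.0006 / 0.393 = 5.0907
A = e^5.0907 ≈ 162.5 acres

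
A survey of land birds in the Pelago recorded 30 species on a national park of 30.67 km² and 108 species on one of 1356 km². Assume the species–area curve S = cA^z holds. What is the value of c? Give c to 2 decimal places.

9.43

z = ln(S₂/S₁) / ln(A₂/A₁) = ln(108/30) / ln(1356/30.67) = 1.2809 / 3.7890 = 0.3381
c = S₁ / A₁^z = 30 / 30.67^0.3381 = 30 / 3.181 = 9.43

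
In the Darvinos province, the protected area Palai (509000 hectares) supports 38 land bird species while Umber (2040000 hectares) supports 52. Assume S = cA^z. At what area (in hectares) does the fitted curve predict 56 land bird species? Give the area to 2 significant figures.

z = ln(52/38) / ln(2040000/509000) = 0.3137 / 1.3883 = 0.2259
c = 38 / 509000^0.2259 = 38 / 19.47 = 1.952
A = (56/1.952)^(1/0.2259) ⇒ ln A = ln(28.69)/0.2259 = 14.8565
A = e^14.8565 ≈ 2831917 hectares

2800000 hectares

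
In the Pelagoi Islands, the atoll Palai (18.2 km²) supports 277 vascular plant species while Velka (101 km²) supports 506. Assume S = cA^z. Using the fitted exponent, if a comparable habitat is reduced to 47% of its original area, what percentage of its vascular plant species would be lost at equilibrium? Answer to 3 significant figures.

z = ln(506/277) / ln(101/18.2) = 0.6025 / 1.7137 = 0.3516
S_new/S_old = (A_new/A_old)^z = 0.47^0.3516 = exp(0.3516 × -0.7550) = 0.7669
Fraction lost = 1 − 0.7669 = 0.2331

23.3%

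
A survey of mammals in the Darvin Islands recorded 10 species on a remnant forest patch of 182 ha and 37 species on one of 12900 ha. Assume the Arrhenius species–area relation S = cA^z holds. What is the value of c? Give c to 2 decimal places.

z = ln(S₂/S₁) / ln(A₂/A₁) = ln(37/10) / ln(12900/182) = 1.3083 / 4.2610 = 0.3071
c = S₁ / A₁^z = 10 / 182^0.3071 = 10 / 4.943 = 2.023

2.02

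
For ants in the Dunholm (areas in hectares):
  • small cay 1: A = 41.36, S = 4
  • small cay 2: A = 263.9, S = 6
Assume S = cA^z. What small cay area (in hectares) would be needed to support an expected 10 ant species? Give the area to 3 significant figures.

z = ln(6/4) / ln(263.9/41.36) = 0.4055 / 1.8533 = 0.2188
c = 4 / 41.36^0.2188 = 4 / 2.258 = 1.772
A = (10/1.772)^(1/0.2188) ⇒ ln A = ln(5.644)/0.2188 = 7.9104
A = e^7.9104 ≈ 2725 hectares

2730 hectares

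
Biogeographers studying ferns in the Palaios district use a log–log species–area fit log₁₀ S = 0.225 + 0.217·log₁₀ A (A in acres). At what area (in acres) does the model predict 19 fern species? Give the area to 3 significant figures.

71800 acres

19 = 1.679 × A^0.217  ⇒  A^0.217 = 19/1.679 = 11.32
ln A = ln(11.32) / 0.217 = 2.4264 / 0.217 = 11.1814
A = e^11.1814 ≈ 71781 acres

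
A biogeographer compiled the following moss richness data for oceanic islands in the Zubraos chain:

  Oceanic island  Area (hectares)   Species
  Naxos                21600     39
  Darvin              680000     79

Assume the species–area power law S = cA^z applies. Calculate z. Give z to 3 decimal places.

0.205

Taking logs: ln S = ln c + z ln A, so z = (ln S₂ − ln S₁)/(ln A₂ − ln A₁).
z = ln(79/39) / ln(680000/21600) = ln(2.026) / ln(31.48) = 0.7059 / 3.4494 = 0.2046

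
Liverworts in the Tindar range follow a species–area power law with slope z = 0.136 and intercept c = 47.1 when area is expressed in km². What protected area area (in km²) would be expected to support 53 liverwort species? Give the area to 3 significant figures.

53 = 47.1 × A^0.136  ⇒  A^0.136 = 53/47.1 = 1.125
ln A = ln(1.125) / 0.136 = 0.1180 / 0.136 = 0.8678
A = e^0.8678 ≈ 2.382 km²

2.38 km²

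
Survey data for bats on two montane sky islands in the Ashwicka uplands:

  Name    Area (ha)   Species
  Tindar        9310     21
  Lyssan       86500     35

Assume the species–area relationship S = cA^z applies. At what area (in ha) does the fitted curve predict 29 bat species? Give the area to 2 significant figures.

z = ln(35/21) / ln(86500/9310) = 0.5108 / 2.2291 = 0.2292
c = 21 / 9310^0.2292 = 21 / 8.12 = 2.586
A = (29/2.586)^(1/0.2292) ⇒ ln A = ln(11.21)/0.2292 = 10.5473
A = e^10.5473 ≈ 38075 ha

38000 ha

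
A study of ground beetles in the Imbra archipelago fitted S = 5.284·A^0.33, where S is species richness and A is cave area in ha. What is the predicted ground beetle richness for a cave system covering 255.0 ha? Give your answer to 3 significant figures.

32.9

S = 5.284 × 255^0.33
ln S = ln 5.284 + 0.33 × ln 255 = 1.6647 + 0.33 × 5.5413 = 3.4933
S = e^3.4933 ≈ 32.89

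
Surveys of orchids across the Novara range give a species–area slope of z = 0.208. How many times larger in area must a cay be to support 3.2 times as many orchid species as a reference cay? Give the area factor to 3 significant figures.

268

(A₂/A₁)^0.208 = 3.2, so A₂/A₁ = 3.2^(1/0.208) = 3.2^4.808
ln(A₂/A₁) = ln 3.2 / 0.208 = 1.1632 / 0.208 = 5.5921
A₂/A₁ = e^5.5921 ≈ 268.3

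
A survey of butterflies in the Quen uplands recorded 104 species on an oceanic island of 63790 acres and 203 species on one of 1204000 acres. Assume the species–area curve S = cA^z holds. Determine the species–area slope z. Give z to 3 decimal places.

Taking logs: ln S = ln c + z ln A, so z = (ln S₂ − ln S₁)/(ln A₂ − ln A₁).
z = ln(203/104) / ln(1204000/63790) = ln(1.952) / ln(18.87) = 0.6688 / 2.9378 = 0.2277

0.228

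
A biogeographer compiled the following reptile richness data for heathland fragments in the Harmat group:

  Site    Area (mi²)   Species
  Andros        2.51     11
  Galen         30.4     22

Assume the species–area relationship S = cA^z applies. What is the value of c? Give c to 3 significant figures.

z = ln(S₂/S₁) / ln(A₂/A₁) = ln(22/11) / ln(30.4/2.51) = 0.6931 / 2.4942 = 0.2779
c = S₁ / A₁^z = 11 / 2.51^0.2779 = 11 / 1.291 = 8.518

8.52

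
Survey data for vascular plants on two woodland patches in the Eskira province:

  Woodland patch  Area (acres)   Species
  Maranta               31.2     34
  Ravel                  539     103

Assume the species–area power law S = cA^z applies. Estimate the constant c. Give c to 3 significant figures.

8.92

z = ln(S₂/S₁) / ln(A₂/A₁) = ln(103/34) / ln(539/31.2) = 1.1084 / 2.8493 = 0.3890
c = S₁ / A₁^z = 34 / 31.2^0.3890 = 34 / 3.813 = 8.918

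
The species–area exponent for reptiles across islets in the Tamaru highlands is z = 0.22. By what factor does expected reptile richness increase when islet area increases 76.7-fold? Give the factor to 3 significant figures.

2.60

S₂/S₁ = (A₂/A₁)^z = 76.7^0.22
ln(S₂/S₁) = 0.22 × ln 76.7 = 0.22 × 4.3399 = 0.9548
S₂/S₁ = e^0.9548 ≈ 2.598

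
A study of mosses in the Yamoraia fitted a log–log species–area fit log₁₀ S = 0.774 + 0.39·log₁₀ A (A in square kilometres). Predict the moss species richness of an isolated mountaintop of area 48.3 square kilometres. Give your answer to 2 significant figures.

27

S = 5.943 × 48.3^0.39
ln S = ln 5.943 + 0.39 × ln 48.3 = 1.7822 + 0.39 × 3.8774 = 3.2944
S = e^3.2944 ≈ 26.96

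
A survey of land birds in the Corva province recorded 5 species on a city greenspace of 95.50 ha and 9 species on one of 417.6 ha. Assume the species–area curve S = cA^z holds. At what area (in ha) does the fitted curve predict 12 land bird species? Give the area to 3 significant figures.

860 ha

z = ln(9/5) / ln(417.6/95.5) = 0.5878 / 1.4754 = 0.3984
c = 5 / 95.5^0.3984 = 5 / 6.149 = 0.8131
A = (12/0.8131)^(1/0.3984) ⇒ ln A = ln(14.76)/0.3984 = 6.7566
A = e^6.7566 ≈ 859.7 ha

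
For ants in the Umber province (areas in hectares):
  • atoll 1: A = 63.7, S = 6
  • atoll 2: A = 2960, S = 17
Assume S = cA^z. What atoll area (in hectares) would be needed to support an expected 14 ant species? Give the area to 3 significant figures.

1450 hectares

z = ln(17/6) / ln(2960/63.7) = 1.0415 / 3.8388 = 0.2713
c = 6 / 63.7^0.2713 = 6 / 3.086 = 1.944
A = (14/1.944)^(1/0.2713) ⇒ ln A = ln(7.202)/0.2713 = 7.2773
A = e^7.2773 ≈ 1447 hectares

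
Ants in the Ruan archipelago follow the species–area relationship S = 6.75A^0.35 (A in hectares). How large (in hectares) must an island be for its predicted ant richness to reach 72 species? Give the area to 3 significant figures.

865 hectares

72 = 6.75 × A^0.35  ⇒  A^0.35 = 72/6.75 = 10.67
ln A = ln(10.67) / 0.35 = 2.3671 / 0.35 = 6.7632
A = e^6.7632 ≈ 865.4 hectares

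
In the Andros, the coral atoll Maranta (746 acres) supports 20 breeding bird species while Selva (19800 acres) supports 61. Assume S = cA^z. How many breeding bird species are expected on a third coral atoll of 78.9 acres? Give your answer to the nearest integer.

z = ln(61/20) / ln(19800/746) = 1.1151 / 3.2787 = 0.3401
c = 20 / 746^0.3401 = 20 / 9.486 = 2.108
S₃ = 2.108 × 78.9^0.3401 = 2.108 × 4.418 ≈ 9.315

9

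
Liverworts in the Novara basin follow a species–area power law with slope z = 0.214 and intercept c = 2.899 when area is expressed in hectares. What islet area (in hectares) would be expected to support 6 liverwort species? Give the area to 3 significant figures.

6 = 2.899 × A^0.214  ⇒  A^0.214 = 6/2.899 = 2.07
ln A = ln(2.07) / 0.214 = 0.7274 / 0.214 = 3.3990
A = e^3.3990 ≈ 29.94 hectares

29.9 hectares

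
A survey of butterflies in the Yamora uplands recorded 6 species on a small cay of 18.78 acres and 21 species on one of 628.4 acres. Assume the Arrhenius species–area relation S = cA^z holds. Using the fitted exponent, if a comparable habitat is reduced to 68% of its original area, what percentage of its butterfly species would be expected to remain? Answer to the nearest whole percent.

87%

z = ln(21/6) / ln(628.4/18.78) = 1.2528 / 3.5104 = 0.3569
S_new/S_old = (A_new/A_old)^z = 0.68^0.3569 = exp(0.3569 × -0.3857) = 0.8714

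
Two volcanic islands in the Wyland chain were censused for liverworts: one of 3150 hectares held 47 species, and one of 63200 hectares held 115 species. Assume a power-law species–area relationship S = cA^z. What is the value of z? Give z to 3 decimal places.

Taking logs: ln S = ln c + z ln A, so z = (ln S₂ − ln S₁)/(ln A₂ − ln A₁).
z = ln(115/47) / ln(63200/3150) = ln(2.447) / ln(20.06) = 0.8948 / 2.9989 = 0.2984

0.298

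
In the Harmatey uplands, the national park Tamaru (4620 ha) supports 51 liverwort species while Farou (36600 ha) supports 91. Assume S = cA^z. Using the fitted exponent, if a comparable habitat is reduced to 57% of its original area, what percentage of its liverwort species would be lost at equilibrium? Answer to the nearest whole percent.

z = ln(91/51) / ln(36600/4620) = 0.5790 / 2.0697 = 0.2798
S_new/S_old = (A_new/A_old)^z = 0.57^0.2798 = exp(0.2798 × -0.5621) = 0.8545
Fraction lost = 1 − 0.8545 = 0.1455

15%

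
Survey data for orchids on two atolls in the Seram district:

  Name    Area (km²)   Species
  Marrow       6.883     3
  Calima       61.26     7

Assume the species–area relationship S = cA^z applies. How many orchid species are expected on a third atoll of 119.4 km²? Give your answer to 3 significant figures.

9.07

z = ln(7/3) / ln(61.26/6.883) = 0.8473 / 2.1861 = 0.3876
c = 3 / 6.883^0.3876 = 3 / 2.112 = 1.42
S₃ = 1.42 × 119.4^0.3876 = 1.42 × 6.383 ≈ 9.066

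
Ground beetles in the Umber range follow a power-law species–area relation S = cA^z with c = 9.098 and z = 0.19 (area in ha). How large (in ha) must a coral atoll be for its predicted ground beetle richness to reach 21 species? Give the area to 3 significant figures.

21 = 9.098 × A^0.19  ⇒  A^0.19 = 21/9.098 = 2.308
ln A = ln(2.308) / 0.19 = 0.8365 / 0.19 = 4.4025
A = e^4.4025 ≈ 81.65 ha

81.7 ha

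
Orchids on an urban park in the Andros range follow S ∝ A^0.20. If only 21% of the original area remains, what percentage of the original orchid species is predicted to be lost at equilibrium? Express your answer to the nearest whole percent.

S_new/S_old = (A_new/A_old)^z = 0.21^0.2
= exp(0.2 × ln 0.21) = exp(0.2 × -1.5606) = exp(-0.3121) ≈ 0.7319
Fraction lost = 1 − 0.7319 = 0.2681

27%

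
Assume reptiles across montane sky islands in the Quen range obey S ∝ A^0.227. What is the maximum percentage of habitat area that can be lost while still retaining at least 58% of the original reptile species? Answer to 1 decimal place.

Need (A_new/A_old)^0.227 = 0.58, so A_new/A_old = 0.58^(1/0.227) = 0.58^4.405
ln(A_new/A_old) = ln 0.58 / 0.227 = -0.5447 / 0.227 = -2.3997
A_new/A_old = e^-2.3997 ≈ 0.09075
Fraction that can be lost = 1 − 0.09075 = 0.9093

90.9%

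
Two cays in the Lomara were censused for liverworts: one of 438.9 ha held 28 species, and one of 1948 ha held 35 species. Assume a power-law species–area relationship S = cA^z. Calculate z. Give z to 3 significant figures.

0.150

Taking logs: ln S = ln c + z ln A, so z = (ln S₂ − ln S₁)/(ln A₂ − ln A₁).
z = ln(35/28) / ln(1948/438.9) = ln(1.25) / ln(4.438) = 0.2231 / 1.4903 = 0.1497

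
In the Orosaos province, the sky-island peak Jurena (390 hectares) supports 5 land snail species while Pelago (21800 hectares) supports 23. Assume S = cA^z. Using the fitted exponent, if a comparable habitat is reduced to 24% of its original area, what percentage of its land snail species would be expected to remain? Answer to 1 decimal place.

z = ln(23/5) / ln(21800/390) = 1.5261 / 4.0235 = 0.3793
S_new/S_old = (A_new/A_old)^z = 0.24^0.3793 = exp(0.3793 × -1.4271) = 0.582

58.2%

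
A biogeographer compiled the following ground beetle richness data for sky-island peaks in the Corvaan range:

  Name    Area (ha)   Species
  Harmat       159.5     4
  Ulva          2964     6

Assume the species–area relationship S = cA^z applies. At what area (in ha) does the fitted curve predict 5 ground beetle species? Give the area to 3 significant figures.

z = ln(6/4) / ln(2964/159.5) = 0.4055 / 2.9223 = 0.1388
c = 4 / 159.5^0.1388 = 4 / 2.021 = 1.979
A = (5/1.979)^(1/0.1388) ⇒ ln A = ln(2.527)/0.1388 = 6.6803
A = e^6.6803 ≈ 796.5 ha

797 ha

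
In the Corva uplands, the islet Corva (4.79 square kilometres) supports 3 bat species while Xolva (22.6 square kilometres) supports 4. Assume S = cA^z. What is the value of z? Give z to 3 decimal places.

0.185

Taking logs: ln S = ln c + z ln A, so z = (ln S₂ − ln S₁)/(ln A₂ − ln A₁).
z = ln(4/3) / ln(22.6/4.79) = ln(1.333) / ln(4.718) = 0.2877 / 1.5514 = 0.1854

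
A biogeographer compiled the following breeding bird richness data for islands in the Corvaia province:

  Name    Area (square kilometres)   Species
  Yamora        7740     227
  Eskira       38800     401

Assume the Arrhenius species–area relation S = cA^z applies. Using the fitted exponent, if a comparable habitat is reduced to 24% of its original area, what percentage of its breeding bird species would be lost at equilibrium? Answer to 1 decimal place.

z = ln(401/227) / ln(38800/7740) = 0.5690 / 1.6120 = 0.3530
S_new/S_old = (A_new/A_old)^z = 0.24^0.3530 = exp(0.3530 × -1.4271) = 0.6043
Fraction lost = 1 − 0.6043 = 0.3957

39.6%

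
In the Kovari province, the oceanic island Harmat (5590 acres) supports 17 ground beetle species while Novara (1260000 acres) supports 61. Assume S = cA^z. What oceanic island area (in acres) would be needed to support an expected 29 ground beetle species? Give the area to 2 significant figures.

54000 acres

z = ln(61/17) / ln(1260000/5590) = 1.2777 / 5.4179 = 0.2358
c = 17 / 5590^0.2358 = 17 / 7.651 = 2.222
A = (29/2.222)^(1/0.2358) ⇒ ln A = ln(13.05)/0.2358 = 10.8935
A = e^10.8935 ≈ 53825 acres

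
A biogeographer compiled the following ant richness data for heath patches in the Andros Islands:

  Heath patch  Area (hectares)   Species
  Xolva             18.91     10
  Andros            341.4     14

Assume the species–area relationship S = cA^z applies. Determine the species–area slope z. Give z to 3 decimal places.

Taking logs: ln S = ln c + z ln A, so z = (ln S₂ − ln S₁)/(ln A₂ − ln A₁).
z = ln(14/10) / ln(341.4/18.91) = ln(1.4) / ln(18.05) = 0.3365 / 2.8934 = 0.1163

0.116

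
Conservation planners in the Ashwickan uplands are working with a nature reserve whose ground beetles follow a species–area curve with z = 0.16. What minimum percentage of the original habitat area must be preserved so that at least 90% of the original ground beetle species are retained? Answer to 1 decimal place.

51.8%

Need (A_new/A_old)^0.16 = 0.9, so A_new/A_old = 0.9^(1/0.16) = 0.9^6.25
ln(A_new/A_old) = ln 0.9 / 0.16 = -0.1054 / 0.16 = -0.6585
A_new/A_old = e^-0.6585 ≈ 0.5176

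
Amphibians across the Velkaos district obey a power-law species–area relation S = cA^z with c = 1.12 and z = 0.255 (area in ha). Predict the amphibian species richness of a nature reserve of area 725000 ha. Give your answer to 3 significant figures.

35.0

S = 1.12 × 725000^0.255
ln S = ln 1.12 + 0.255 × ln 725000 = 0.1133 + 0.255 × 13.4939 = 3.5543
S = e^3.5543 ≈ 34.96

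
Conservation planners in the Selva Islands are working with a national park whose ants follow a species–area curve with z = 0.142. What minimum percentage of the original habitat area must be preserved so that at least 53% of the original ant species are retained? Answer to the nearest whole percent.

Need (A_new/A_old)^0.142 = 0.53, so A_new/A_old = 0.53^(1/0.142) = 0.53^7.042
ln(A_new/A_old) = ln 0.53 / 0.142 = -0.6349 / 0.142 = -4.4710
A_new/A_old = e^-4.4710 ≈ 0.01144

1%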